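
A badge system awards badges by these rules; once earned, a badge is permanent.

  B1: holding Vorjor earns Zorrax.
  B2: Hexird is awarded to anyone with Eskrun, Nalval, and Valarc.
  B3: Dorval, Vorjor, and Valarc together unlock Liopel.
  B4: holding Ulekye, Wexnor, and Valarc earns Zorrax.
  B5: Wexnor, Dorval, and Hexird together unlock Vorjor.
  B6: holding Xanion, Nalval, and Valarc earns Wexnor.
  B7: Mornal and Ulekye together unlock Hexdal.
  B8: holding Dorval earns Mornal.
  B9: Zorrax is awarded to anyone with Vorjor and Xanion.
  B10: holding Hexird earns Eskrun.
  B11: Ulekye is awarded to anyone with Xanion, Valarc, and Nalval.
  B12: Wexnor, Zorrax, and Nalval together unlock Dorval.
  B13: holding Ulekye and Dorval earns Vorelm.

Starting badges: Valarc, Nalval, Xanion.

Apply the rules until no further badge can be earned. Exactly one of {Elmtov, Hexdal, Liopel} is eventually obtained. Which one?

With Xanion, Nalval, and Valarc, Wexnor is earned (B6).
With Xanion, Valarc, and Nalval, Ulekye is earned (B11).
With Ulekye, Wexnor, and Valarc, Zorrax is earned (B4).
With Wexnor, Zorrax, and Nalval, Dorval is earned (B12).
With Dorval, Mornal is earned (B8).
With Mornal and Ulekye, Hexdal is earned (B7).
No rule produces Elmtov, and it is not given. Liopel would need Dorval, Vorjor, and Valarc (B3), but Vorjor is never earned.

Hexdal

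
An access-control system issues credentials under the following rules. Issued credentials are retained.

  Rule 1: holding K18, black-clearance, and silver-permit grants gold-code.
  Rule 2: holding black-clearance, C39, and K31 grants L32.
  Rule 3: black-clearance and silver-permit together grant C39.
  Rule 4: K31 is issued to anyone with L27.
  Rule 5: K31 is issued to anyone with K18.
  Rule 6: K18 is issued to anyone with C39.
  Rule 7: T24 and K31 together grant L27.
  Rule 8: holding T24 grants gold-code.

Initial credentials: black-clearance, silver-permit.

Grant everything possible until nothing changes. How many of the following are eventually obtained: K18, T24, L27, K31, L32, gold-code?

Holding black-clearance and silver-permit grants C39 (Rule 3).
Holding C39 grants K18 (Rule 6).
Holding K18, black-clearance, and silver-permit grants gold-code (Rule 1).
Holding K18 grants K31 (Rule 5).
Holding black-clearance, C39, and K31 grants L32 (Rule 2).
K18: reached.
No rule produces T24, and it is not given.
L27 would need T24 and K31 (Rule 7), but T24 is never granted.
K31: reached.
L32: reached.
gold-code: reached.
Reached: K18, K31, L32, and gold-code — 4 of the 6.

4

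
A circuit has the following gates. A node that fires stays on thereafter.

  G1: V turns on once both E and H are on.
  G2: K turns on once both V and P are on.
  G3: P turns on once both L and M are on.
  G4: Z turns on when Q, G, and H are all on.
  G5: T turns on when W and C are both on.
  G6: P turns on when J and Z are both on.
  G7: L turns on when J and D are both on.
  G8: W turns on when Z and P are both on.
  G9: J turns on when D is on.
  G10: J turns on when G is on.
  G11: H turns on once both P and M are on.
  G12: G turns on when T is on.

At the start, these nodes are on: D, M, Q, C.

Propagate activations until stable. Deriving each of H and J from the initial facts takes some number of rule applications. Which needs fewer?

J: G9: D on → J on. [1 rule application]
H: D is on, so J turns on (G9). G7: J and D on → L on. G3: L and M on → P on. G11: P and M on → H on. [4 rule applications]
J needs fewer.

J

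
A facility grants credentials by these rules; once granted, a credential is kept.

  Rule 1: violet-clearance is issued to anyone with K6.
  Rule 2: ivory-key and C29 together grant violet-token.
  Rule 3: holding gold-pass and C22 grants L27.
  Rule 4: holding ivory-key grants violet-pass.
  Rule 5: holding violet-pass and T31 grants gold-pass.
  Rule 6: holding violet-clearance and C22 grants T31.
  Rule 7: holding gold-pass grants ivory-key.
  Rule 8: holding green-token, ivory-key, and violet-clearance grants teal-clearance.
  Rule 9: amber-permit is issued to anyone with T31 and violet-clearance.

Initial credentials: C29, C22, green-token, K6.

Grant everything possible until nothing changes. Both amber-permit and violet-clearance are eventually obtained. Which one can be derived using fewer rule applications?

violet-clearance

violet-clearance: Holding K6 grants violet-clearance (Rule 1). [1 rule application]
amber-permit: Holding K6 grants violet-clearance (Rule 1). Holding violet-clearance and C22 grants T31 (Rule 6). Holding T31 and violet-clearance grants amber-permit (Rule 9). [3 rule applications]
violet-clearance needs fewer.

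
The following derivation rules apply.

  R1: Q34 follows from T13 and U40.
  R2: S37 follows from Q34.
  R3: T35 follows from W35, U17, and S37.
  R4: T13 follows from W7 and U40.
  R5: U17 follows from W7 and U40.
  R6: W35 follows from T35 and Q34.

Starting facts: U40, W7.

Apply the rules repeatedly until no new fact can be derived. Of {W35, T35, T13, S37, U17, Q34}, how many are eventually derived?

W7 and U40 hold, so T13 follows (R4).
W7 and U40 hold, so U17 follows (R5).
T13 and U40 hold, so Q34 follows (R1).
Q34 holds, so S37 follows (R2).
W35 would need T35 and Q34 (R6), but T35 is never established.
T35 would need W35, U17, and S37 (R3), but W35 is never established.
T13: reached.
S37: reached.
U17: reached.
Q34: reached.
Reached: T13, S37, U17, and Q34 — 4 of the 6.

4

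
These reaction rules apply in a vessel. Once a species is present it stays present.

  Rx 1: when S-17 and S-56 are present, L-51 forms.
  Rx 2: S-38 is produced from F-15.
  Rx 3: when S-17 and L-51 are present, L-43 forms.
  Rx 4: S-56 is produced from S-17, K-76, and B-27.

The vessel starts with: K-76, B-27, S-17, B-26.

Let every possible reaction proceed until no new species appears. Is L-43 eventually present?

Yes

S-17, K-76, and B-27 present → S-56 forms (Rx 4).
S-17 and S-56 present → L-51 forms (Rx 1).
S-17 and L-51 present → L-43 forms (Rx 3).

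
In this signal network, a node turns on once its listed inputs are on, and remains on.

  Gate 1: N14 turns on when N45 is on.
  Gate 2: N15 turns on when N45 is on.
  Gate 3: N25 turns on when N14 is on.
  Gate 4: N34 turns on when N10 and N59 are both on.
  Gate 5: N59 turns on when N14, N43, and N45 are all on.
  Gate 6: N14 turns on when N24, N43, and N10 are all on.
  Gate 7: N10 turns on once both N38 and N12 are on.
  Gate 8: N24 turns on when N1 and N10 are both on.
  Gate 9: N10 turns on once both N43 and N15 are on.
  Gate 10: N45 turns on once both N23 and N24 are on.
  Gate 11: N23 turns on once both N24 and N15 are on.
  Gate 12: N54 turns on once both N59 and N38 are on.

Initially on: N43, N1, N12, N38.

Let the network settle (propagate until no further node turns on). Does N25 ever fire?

Gate 7: N38 and N12 on → N10 on.
Gate 8: N1 and N10 on → N24 on.
Gate 6: N24, N43, and N10 on → N14 on.
N14 is on, so N25 turns on (Gate 3).

Yes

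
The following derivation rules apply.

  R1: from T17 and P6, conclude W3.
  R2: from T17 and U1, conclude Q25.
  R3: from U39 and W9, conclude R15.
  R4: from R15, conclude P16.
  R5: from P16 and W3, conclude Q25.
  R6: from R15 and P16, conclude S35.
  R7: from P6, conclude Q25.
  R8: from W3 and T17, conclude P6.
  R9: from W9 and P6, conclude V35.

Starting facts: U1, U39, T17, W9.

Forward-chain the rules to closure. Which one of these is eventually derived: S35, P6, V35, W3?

U39 and W9 hold, so R15 follows (R3).
R15 holds, so P16 follows (R4).
From R15 and P16, R6 gives S35.
W3 would need T17 and P6 (R1), but P6 is never established. P6 would need W3 and T17 (R8), but W3 is never established. V35 would need W9 and P6 (R9), but P6 is never established.

S35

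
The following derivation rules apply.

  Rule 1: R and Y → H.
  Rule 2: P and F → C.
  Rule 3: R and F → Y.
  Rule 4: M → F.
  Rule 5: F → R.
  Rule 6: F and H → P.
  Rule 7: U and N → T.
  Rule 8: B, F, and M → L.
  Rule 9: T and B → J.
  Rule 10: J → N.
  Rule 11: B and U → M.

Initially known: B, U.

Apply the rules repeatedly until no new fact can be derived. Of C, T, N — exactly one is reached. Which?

B and U hold, so M follows (Rule 11).
From M, Rule 4 gives F.
From F, Rule 5 gives R.
R and F hold, so Y follows (Rule 3).
From R and Y, Rule 1 gives H.
From F and H, Rule 6 gives P.
From P and F, Rule 2 gives C.
T would need U and N (Rule 7), but N is never established. N would need J (Rule 10), but J is never established.

C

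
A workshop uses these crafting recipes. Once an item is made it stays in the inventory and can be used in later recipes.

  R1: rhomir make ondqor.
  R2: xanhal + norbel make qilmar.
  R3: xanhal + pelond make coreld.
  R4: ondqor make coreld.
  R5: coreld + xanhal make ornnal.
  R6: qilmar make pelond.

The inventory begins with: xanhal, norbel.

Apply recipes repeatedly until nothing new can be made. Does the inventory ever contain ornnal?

Yes

Using R2, xanhal and norbel make qilmar.
Using R6, qilmar makes pelond.
Using R3, xanhal and pelond make coreld.
coreld + xanhal → ornnal (R5).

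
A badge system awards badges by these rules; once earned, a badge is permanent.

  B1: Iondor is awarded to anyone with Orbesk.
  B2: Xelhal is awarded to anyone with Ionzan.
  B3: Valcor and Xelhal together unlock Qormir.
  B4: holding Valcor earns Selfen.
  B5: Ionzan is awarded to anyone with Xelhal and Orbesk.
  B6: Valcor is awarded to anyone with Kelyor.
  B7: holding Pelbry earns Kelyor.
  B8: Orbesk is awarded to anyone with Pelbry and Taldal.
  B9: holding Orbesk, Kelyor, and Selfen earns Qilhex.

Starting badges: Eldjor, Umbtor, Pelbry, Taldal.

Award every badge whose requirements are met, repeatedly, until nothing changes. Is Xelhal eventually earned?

Xelhal would need Ionzan (B2), but Ionzan is never earned.

No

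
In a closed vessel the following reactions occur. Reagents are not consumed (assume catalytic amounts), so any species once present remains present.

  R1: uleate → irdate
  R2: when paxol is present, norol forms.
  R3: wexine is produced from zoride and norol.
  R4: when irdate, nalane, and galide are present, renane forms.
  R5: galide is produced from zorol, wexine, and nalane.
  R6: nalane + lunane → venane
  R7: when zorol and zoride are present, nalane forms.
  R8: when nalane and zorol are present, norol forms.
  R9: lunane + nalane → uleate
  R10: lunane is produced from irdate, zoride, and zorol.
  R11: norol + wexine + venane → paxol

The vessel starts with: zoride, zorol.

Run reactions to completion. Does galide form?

zorol and zoride present → nalane forms (R7).
nalane and zorol present → norol forms (R8).
zoride and norol present → wexine forms (R3).
zorol, wexine, and nalane present → galide forms (R5).

Yes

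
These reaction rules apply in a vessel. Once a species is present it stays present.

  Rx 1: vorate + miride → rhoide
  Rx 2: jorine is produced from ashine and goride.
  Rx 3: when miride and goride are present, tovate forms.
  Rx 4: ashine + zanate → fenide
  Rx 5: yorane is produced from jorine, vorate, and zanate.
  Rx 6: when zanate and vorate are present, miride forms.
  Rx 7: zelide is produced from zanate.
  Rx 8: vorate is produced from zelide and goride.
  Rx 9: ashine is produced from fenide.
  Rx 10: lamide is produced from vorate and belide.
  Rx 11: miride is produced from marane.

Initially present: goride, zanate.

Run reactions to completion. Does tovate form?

Yes

zanate present → zelide forms (Rx 7).
zelide and goride present → vorate forms (Rx 8).
zanate and vorate present → miride forms (Rx 6).
miride and goride present → tovate forms (Rx 3).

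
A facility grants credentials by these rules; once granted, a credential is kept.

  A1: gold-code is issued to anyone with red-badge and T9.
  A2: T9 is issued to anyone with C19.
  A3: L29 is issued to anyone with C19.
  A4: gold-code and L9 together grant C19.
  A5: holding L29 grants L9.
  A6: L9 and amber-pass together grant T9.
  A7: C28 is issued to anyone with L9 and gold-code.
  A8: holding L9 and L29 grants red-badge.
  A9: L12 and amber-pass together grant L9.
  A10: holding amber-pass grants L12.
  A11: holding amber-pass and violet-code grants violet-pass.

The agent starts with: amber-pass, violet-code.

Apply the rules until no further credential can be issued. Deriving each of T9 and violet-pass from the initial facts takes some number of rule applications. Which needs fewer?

violet-pass: Holding amber-pass and violet-code grants violet-pass (A11). [1 rule application]
T9: Holding amber-pass grants L12 (A10). Holding L12 and amber-pass grants L9 (A9). Holding L9 and amber-pass grants T9 (A6). [3 rule applications]
violet-pass needs fewer.

violet-pass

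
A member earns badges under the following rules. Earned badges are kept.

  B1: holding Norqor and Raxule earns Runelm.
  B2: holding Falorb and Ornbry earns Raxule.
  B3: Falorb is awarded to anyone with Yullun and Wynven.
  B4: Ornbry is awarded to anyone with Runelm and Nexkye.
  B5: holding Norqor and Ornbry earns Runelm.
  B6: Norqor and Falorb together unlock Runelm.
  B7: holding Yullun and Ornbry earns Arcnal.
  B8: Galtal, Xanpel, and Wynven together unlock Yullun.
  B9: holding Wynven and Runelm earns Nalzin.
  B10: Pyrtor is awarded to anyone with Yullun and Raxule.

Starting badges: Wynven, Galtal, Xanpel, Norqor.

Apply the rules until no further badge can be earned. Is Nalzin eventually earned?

With Galtal, Xanpel, and Wynven, Yullun is earned (B8).
With Yullun and Wynven, Falorb is earned (B3).
With Norqor and Falorb, Runelm is earned (B6).
With Wynven and Runelm, Nalzin is earned (B9).

Yes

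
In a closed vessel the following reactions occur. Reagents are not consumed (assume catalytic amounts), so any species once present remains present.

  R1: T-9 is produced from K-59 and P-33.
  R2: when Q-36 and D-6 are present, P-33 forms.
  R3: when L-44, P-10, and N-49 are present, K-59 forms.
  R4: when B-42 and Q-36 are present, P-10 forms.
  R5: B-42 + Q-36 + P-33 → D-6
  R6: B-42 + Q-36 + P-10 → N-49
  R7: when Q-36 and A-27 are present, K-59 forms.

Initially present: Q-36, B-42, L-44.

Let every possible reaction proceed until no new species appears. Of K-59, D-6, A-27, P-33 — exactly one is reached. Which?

B-42 and Q-36 present → P-10 forms (R4).
B-42, Q-36, and P-10 present → N-49 forms (R6).
L-44, P-10, and N-49 present → K-59 forms (R3).
No rule produces A-27, and it is not given. D-6 would need B-42, Q-36, and P-33 (R5), but P-33 never forms. P-33 would need Q-36 and D-6 (R2), but D-6 never forms.

K-59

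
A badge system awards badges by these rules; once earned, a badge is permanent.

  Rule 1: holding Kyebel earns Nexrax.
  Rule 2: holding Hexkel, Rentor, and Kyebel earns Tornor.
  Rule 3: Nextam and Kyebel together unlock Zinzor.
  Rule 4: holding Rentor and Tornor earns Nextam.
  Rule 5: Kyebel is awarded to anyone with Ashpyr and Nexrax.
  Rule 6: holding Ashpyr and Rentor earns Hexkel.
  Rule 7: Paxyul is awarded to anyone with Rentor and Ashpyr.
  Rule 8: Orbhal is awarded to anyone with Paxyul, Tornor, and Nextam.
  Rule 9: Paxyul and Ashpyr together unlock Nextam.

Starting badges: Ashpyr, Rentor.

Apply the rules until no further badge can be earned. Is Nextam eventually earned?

Yes

With Rentor and Ashpyr, Paxyul is earned (Rule 7).
With Paxyul and Ashpyr, Nextam is earned (Rule 9).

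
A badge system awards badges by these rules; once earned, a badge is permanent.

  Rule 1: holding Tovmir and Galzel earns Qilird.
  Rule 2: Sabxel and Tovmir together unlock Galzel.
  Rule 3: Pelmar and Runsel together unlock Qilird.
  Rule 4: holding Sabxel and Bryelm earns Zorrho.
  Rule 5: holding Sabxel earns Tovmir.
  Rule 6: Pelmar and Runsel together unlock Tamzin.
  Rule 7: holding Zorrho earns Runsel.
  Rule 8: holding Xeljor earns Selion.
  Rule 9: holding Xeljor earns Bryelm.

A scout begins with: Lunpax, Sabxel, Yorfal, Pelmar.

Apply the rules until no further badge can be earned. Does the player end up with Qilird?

Yes

With Sabxel, Tovmir is earned (Rule 5).
With Sabxel and Tovmir, Galzel is earned (Rule 2).
With Tovmir and Galzel, Qilird is earned (Rule 1).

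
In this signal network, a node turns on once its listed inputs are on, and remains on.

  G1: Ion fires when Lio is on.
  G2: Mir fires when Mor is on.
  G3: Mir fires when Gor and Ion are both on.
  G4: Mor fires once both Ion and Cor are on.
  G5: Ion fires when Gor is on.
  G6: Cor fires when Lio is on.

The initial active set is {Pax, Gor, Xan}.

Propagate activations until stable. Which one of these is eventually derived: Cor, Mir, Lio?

Mir

Gor is on, so Ion fires (G5).
G3: Gor and Ion on → Mir on.
Cor would need Lio (G6), but Lio never turns on. No rule produces Lio, and it is not given.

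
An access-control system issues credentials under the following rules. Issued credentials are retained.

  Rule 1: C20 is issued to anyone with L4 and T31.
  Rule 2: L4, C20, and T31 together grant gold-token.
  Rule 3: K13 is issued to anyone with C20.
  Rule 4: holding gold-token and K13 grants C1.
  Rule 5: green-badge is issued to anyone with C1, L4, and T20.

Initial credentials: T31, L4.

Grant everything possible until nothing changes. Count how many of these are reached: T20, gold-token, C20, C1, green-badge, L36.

3

Holding L4 and T31 grants C20 (Rule 1).
Holding L4, C20, and T31 grants gold-token (Rule 2).
Holding C20 grants K13 (Rule 3).
Holding gold-token and K13 grants C1 (Rule 4).
No rule produces T20, and it is not given.
gold-token: reached.
C20: reached.
C1: reached.
green-badge would need C1, L4, and T20 (Rule 5), but T20 is never granted.
No rule produces L36, and it is not given.
Reached: gold-token, C20, and C1 — 3 of the 6.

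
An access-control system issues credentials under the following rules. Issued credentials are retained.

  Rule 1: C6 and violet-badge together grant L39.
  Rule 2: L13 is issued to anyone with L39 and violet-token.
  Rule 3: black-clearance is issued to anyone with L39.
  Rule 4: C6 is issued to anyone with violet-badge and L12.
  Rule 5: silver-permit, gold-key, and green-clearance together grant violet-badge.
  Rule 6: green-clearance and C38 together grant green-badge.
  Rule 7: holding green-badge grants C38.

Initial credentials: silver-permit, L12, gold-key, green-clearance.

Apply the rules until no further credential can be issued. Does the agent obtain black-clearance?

Yes

Holding silver-permit, gold-key, and green-clearance grants violet-badge (Rule 5).
Holding violet-badge and L12 grants C6 (Rule 4).
Holding C6 and violet-badge grants L39 (Rule 1).
Holding L39 grants black-clearance (Rule 3).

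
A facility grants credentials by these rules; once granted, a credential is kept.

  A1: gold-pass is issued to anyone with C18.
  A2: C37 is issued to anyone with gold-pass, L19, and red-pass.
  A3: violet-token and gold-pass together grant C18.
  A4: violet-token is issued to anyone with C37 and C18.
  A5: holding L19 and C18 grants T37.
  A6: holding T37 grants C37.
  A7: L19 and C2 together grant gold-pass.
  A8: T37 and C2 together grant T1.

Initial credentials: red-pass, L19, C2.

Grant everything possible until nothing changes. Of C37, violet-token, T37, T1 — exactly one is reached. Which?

C37

Holding L19 and C2 grants gold-pass (A7).
Holding gold-pass, L19, and red-pass grants C37 (A2).
T1 would need T37 and C2 (A8), but T37 is never granted. violet-token would need C37 and C18 (A4), but C18 is never granted. T37 would need L19 and C18 (A5), but C18 is never granted.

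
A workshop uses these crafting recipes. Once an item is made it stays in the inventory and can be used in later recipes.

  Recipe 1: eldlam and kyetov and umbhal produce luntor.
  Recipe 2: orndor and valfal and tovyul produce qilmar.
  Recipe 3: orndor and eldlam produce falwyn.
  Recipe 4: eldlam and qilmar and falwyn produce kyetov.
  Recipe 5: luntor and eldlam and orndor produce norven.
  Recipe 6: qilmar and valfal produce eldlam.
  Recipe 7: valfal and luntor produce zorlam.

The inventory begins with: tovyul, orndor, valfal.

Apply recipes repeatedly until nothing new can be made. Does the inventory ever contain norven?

norven would need luntor, eldlam, and orndor (Recipe 5), but luntor is never obtained.

No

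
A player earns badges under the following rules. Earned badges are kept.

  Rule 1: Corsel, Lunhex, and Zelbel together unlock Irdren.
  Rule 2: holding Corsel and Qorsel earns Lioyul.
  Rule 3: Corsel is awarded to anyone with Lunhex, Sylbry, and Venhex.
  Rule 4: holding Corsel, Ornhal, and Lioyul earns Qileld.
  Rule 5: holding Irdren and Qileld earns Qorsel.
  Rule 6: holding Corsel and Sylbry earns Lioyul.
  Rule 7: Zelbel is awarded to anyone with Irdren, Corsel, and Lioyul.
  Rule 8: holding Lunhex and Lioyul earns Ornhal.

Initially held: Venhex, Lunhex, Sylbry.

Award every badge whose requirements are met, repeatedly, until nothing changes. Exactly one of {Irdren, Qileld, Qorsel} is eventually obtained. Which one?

Qileld

With Lunhex, Sylbry, and Venhex, Corsel is earned (Rule 3).
With Corsel and Sylbry, Lioyul is earned (Rule 6).
With Lunhex and Lioyul, Ornhal is earned (Rule 8).
With Corsel, Ornhal, and Lioyul, Qileld is earned (Rule 4).
Qorsel would need Irdren and Qileld (Rule 5), but Irdren is never earned. Irdren would need Corsel, Lunhex, and Zelbel (Rule 1), but Zelbel is never earned.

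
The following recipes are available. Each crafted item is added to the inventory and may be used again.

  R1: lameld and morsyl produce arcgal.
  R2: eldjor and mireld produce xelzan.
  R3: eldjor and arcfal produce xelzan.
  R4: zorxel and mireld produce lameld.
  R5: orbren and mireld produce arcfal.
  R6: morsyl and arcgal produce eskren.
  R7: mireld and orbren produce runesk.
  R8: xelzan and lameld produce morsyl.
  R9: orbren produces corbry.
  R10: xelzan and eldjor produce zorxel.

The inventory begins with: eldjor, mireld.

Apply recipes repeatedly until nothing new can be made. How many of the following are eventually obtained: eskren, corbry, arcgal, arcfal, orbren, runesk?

2

Using R2, eldjor and mireld make xelzan.
Using R10, xelzan and eldjor make zorxel.
zorxel and mireld → lameld (R4).
xelzan and lameld → morsyl (R8).
Using R1, lameld and morsyl make arcgal.
morsyl and arcgal → eskren (R6).
eskren: reached.
corbry would need orbren (R9), but orbren is never obtained.
arcgal: reached.
arcfal would need orbren and mireld (R5), but orbren is never obtained.
No rule produces orbren, and it is not given.
runesk would need mireld and orbren (R7), but orbren is never obtained.
Reached: eskren and arcgal — 2 of the 6.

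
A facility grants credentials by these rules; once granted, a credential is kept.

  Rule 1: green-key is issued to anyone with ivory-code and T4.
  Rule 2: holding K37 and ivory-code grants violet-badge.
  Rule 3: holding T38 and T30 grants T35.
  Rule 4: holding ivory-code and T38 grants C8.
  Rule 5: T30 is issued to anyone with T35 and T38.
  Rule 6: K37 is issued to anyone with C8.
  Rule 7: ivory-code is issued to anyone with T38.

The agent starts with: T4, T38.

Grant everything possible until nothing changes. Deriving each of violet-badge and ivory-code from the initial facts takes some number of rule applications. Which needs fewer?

ivory-code: Holding T38 grants ivory-code (Rule 7). [1 rule application]
violet-badge: Holding T38 grants ivory-code (Rule 7). Holding ivory-code and T38 grants C8 (Rule 4). Holding C8 grants K37 (Rule 6). Holding K37 and ivory-code grants violet-badge (Rule 2). [4 rule applications]
ivory-code needs fewer.

ivory-code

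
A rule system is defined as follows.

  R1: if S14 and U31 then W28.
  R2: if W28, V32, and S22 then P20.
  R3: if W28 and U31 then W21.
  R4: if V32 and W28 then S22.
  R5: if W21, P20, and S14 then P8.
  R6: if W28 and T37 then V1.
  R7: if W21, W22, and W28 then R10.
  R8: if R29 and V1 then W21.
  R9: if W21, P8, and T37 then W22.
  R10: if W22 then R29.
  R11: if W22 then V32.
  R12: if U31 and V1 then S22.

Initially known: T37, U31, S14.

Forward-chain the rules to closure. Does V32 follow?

V32 would need W22 (R11), but W22 is never established.

No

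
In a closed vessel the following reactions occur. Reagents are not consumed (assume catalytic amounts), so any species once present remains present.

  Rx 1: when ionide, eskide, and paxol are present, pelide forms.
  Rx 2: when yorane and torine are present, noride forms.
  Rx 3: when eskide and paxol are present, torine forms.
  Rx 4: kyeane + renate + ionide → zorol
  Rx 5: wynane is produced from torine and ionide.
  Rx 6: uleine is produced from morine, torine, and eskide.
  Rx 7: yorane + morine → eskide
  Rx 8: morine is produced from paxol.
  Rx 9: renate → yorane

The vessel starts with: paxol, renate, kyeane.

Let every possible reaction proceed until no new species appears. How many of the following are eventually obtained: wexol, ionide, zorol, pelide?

0

No rule produces wexol, and it is not given.
No rule produces ionide, and it is not given.
zorol would need kyeane, renate, and ionide (Rx 4), but ionide never forms.
pelide would need ionide, eskide, and paxol (Rx 1), but ionide never forms.
None of the 4 are reached.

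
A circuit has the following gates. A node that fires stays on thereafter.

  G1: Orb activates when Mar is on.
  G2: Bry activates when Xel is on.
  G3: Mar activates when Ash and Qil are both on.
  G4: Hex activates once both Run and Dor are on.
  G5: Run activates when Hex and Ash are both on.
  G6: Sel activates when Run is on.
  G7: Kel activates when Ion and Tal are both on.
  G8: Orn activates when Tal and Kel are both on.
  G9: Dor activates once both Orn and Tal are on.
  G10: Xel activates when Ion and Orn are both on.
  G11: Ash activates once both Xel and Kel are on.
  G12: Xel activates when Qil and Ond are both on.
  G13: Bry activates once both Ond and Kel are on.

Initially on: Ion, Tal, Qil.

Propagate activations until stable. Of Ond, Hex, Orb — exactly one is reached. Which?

Orb

Ion and Tal are on, so Kel activates (G7).
G8: Tal and Kel on → Orn on.
Ion and Orn are on, so Xel activates (G10).
Xel and Kel are on, so Ash activates (G11).
G3: Ash and Qil on → Mar on.
G1: Mar on → Orb on.
Hex would need Run and Dor (G4), but Run never turns on. No rule produces Ond, and it is not given.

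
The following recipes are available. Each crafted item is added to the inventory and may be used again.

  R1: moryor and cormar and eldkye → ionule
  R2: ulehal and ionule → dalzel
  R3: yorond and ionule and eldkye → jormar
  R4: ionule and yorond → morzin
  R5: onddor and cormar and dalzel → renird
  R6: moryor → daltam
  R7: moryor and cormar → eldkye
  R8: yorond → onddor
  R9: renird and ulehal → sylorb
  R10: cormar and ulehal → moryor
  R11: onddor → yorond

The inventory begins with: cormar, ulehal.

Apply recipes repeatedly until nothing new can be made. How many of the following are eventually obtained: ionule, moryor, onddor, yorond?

cormar and ulehal → moryor (R10).
Using R7, moryor and cormar make eldkye.
Using R1, moryor, cormar, and eldkye make ionule.
ionule: reached.
moryor: reached.
onddor would need yorond (R8), but yorond is never obtained.
yorond would need onddor (R11), but onddor is never obtained.
Reached: ionule and moryor — 2 of the 4.

2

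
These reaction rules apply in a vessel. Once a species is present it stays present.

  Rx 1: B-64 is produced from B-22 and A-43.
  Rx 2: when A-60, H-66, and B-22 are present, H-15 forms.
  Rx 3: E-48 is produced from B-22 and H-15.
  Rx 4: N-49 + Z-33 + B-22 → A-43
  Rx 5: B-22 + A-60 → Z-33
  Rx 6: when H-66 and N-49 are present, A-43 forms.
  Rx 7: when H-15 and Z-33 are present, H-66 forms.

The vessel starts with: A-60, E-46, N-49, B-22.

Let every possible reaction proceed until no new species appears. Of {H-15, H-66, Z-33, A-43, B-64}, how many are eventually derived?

B-22 and A-60 present → Z-33 forms (Rx 5).
N-49, Z-33, and B-22 present → A-43 forms (Rx 4).
B-22 and A-43 present → B-64 forms (Rx 1).
H-15 would need A-60, H-66, and B-22 (Rx 2), but H-66 never forms.
H-66 would need H-15 and Z-33 (Rx 7), but H-15 never forms.
Z-33: reached.
A-43: reached.
B-64: reached.
Reached: Z-33, A-43, and B-64 — 3 of the 5.

3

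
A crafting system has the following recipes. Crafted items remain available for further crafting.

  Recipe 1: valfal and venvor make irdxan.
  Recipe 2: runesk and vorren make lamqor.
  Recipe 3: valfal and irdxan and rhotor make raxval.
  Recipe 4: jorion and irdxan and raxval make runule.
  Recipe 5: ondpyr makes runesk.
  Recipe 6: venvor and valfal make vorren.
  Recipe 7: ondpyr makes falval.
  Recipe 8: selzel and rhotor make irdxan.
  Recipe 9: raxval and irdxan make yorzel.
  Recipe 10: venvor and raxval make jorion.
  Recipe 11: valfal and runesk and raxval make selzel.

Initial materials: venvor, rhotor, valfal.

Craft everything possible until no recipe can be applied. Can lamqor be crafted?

lamqor would need runesk and vorren (Recipe 2), but runesk is never obtained.

No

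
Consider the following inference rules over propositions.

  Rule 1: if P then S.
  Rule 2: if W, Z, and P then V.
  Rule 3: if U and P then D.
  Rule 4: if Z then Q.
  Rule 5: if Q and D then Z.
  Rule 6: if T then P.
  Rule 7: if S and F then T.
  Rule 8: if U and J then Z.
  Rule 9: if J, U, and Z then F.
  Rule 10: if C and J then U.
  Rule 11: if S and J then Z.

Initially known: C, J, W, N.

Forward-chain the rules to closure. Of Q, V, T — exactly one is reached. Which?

From C and J, Rule 10 gives U.
U and J hold, so Z follows (Rule 8).
Z holds, so Q follows (Rule 4).
V would need W, Z, and P (Rule 2), but P is never established. T would need S and F (Rule 7), but S is never established.

Q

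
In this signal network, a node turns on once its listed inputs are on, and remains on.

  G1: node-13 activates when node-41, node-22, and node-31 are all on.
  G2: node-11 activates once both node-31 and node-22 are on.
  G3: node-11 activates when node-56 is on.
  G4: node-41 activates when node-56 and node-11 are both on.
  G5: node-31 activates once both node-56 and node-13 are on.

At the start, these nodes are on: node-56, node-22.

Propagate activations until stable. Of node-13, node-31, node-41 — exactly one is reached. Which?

node-41

G3: node-56 on → node-11 on.
node-56 and node-11 are on, so node-41 activates (G4).
node-31 would need node-56 and node-13 (G5), but node-13 never turns on. node-13 would need node-41, node-22, and node-31 (G1), but node-31 never turns on.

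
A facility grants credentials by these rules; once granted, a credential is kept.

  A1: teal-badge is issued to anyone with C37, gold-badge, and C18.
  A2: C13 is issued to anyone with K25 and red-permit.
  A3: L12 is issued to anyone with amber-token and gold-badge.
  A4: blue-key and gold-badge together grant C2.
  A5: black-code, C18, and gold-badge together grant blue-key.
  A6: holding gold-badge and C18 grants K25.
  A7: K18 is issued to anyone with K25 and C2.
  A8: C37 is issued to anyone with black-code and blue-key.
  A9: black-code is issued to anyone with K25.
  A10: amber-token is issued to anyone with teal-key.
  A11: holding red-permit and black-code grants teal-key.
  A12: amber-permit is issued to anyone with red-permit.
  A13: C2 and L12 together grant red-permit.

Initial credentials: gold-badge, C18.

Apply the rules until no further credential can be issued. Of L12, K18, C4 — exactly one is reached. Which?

K18

Holding gold-badge and C18 grants K25 (A6).
Holding K25 grants black-code (A9).
Holding black-code, C18, and gold-badge grants blue-key (A5).
Holding blue-key and gold-badge grants C2 (A4).
Holding K25 and C2 grants K18 (A7).
No rule produces C4, and it is not given. L12 would need amber-token and gold-badge (A3), but amber-token is never granted.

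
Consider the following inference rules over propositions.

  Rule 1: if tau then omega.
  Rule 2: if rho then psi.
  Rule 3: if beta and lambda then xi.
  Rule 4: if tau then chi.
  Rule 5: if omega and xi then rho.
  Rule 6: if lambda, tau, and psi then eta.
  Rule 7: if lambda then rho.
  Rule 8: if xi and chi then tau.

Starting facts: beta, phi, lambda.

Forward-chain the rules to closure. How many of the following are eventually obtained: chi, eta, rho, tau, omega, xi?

From beta and lambda, Rule 3 gives xi.
From lambda, Rule 7 gives rho.
chi would need tau (Rule 4), but tau is never established.
eta would need lambda, tau, and psi (Rule 6), but tau is never established.
rho: reached.
tau would need xi and chi (Rule 8), but chi is never established.
omega would need tau (Rule 1), but tau is never established.
xi: reached.
Reached: rho and xi — 2 of the 6.

2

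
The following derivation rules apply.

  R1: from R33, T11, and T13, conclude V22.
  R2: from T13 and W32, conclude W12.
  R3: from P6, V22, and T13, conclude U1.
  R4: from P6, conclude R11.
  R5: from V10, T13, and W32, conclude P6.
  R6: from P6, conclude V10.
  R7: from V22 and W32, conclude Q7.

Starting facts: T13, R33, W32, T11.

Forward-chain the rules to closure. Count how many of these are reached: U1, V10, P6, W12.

T13 and W32 hold, so W12 follows (R2).
U1 would need P6, V22, and T13 (R3), but P6 is never established.
V10 would need P6 (R6), but P6 is never established.
P6 would need V10, T13, and W32 (R5), but V10 is never established.
W12: reached.
Reached: W12 — 1 of the 4.

1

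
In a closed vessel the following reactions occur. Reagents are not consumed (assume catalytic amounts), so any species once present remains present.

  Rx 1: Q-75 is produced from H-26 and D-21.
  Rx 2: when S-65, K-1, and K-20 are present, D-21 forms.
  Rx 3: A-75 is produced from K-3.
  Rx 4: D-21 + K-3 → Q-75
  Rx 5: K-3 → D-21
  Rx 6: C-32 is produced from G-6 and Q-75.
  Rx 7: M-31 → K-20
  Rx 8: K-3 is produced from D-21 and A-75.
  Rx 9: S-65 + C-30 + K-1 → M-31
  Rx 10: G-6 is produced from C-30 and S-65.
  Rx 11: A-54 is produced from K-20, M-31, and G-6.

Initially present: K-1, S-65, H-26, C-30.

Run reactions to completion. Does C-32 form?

S-65, C-30, and K-1 present → M-31 forms (Rx 9).
C-30 and S-65 present → G-6 forms (Rx 10).
M-31 present → K-20 forms (Rx 7).
S-65, K-1, and K-20 present → D-21 forms (Rx 2).
H-26 and D-21 present → Q-75 forms (Rx 1).
G-6 and Q-75 present → C-32 forms (Rx 6).

Yes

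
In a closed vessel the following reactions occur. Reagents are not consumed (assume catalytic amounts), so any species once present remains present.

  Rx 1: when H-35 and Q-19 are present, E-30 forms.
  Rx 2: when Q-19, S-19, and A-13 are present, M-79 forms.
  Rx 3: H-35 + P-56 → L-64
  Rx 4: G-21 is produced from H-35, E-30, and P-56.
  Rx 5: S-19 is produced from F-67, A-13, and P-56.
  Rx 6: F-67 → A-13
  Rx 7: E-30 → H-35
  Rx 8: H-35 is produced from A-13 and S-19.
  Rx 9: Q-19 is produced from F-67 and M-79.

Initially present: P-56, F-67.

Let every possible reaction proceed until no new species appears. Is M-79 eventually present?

No

M-79 would need Q-19, S-19, and A-13 (Rx 2), but Q-19 never forms.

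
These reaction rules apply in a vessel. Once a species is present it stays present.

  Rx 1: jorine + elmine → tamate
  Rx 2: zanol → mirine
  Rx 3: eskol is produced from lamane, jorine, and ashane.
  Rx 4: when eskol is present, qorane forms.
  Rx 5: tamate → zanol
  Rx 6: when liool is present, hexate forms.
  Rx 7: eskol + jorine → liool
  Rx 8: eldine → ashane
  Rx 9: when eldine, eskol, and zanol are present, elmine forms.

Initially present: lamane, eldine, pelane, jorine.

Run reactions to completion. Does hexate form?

Yes

eldine present → ashane forms (Rx 8).
lamane, jorine, and ashane present → eskol forms (Rx 3).
eskol and jorine present → liool forms (Rx 7).
liool present → hexate forms (Rx 6).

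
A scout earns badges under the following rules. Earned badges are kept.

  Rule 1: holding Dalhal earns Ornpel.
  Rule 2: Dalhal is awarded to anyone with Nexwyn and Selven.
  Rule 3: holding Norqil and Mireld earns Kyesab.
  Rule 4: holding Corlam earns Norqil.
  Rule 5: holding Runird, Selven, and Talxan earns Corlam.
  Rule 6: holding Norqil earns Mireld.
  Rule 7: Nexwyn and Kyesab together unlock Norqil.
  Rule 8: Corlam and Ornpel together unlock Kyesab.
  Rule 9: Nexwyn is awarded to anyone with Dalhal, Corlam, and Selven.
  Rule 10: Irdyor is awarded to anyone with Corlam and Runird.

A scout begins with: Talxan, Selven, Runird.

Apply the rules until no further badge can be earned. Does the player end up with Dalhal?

Dalhal would need Nexwyn and Selven (Rule 2), but Nexwyn is never earned.

No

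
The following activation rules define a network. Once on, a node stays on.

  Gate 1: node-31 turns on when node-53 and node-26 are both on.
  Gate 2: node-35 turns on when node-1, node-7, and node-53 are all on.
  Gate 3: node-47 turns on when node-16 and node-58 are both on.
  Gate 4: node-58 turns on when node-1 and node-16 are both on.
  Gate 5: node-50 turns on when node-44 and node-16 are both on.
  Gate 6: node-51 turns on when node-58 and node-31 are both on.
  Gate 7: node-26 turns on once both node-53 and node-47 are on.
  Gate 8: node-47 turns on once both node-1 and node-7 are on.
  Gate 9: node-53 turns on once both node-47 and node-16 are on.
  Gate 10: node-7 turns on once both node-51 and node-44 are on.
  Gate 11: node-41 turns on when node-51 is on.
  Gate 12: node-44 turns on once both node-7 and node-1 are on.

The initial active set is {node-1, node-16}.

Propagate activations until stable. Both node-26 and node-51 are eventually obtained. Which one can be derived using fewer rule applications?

node-26

node-26: Gate 4: node-1 and node-16 on → node-58 on. node-16 and node-58 are on, so node-47 turns on (Gate 3). Gate 9: node-47 and node-16 on → node-53 on. Gate 7: node-53 and node-47 on → node-26 on. [4 rule applications]
node-51: node-1 and node-16 are on, so node-58 turns on (Gate 4). Gate 3: node-16 and node-58 on → node-47 on. node-47 and node-16 are on, so node-53 turns on (Gate 9). Gate 7: node-53 and node-47 on → node-26 on. Gate 1: node-53 and node-26 on → node-31 on. node-58 and node-31 are on, so node-51 turns on (Gate 6). [6 rule applications]
node-26 needs fewer.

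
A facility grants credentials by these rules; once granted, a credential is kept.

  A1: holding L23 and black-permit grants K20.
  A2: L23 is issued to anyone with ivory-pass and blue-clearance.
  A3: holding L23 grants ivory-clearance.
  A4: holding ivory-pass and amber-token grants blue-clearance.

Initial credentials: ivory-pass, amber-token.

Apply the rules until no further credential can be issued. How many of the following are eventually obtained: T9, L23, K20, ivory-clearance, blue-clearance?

Holding ivory-pass and amber-token grants blue-clearance (A4).
Holding ivory-pass and blue-clearance grants L23 (A2).
Holding L23 grants ivory-clearance (A3).
No rule produces T9, and it is not given.
L23: reached.
K20 would need L23 and black-permit (A1), but black-permit is never granted.
ivory-clearance: reached.
blue-clearance: reached.
Reached: L23, ivory-clearance, and blue-clearance — 3 of the 5.

3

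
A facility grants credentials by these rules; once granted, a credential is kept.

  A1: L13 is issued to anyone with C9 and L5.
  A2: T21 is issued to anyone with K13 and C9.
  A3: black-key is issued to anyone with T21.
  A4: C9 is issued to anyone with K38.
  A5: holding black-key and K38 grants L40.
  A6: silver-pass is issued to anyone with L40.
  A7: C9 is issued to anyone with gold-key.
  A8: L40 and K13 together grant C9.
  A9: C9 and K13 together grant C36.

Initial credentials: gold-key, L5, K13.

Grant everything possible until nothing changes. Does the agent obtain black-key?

Yes

Holding gold-key grants C9 (A7).
Holding K13 and C9 grants T21 (A2).
Holding T21 grants black-key (A3).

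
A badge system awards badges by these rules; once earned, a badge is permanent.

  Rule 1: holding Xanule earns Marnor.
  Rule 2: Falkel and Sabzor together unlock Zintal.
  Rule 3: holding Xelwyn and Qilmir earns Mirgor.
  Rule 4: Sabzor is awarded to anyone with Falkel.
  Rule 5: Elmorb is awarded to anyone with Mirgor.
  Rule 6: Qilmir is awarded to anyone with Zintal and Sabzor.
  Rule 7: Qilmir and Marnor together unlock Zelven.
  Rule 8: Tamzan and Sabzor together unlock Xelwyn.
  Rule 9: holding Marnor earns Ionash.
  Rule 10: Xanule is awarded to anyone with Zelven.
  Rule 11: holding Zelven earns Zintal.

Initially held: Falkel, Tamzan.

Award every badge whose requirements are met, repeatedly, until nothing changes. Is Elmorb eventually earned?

Yes

With Falkel, Sabzor is earned (Rule 4).
With Falkel and Sabzor, Zintal is earned (Rule 2).
With Tamzan and Sabzor, Xelwyn is earned (Rule 8).
With Zintal and Sabzor, Qilmir is earned (Rule 6).
With Xelwyn and Qilmir, Mirgor is earned (Rule 3).
With Mirgor, Elmorb is earned (Rule 5).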